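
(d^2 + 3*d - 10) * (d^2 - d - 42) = d^4 + 2*d^3 - 55*d^2 - 116*d + 420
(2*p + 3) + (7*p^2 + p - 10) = 7*p^2 + 3*p - 7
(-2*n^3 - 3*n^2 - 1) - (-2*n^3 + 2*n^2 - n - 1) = -5*n^2 + n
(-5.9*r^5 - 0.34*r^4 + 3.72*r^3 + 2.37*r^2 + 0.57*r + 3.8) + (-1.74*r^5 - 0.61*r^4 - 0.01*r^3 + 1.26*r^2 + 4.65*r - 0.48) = -7.64*r^5 - 0.95*r^4 + 3.71*r^3 + 3.63*r^2 + 5.22*r + 3.32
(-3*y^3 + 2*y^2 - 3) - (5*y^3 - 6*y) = -8*y^3 + 2*y^2 + 6*y - 3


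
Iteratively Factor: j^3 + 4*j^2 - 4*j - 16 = (j - 2)*(j^2 + 6*j + 8) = (j - 2)*(j + 4)*(j + 2)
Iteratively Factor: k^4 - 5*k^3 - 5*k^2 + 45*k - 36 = (k - 4)*(k^3 - k^2 - 9*k + 9) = (k - 4)*(k - 3)*(k^2 + 2*k - 3) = (k - 4)*(k - 3)*(k - 1)*(k + 3)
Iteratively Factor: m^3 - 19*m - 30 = (m + 3)*(m^2 - 3*m - 10) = (m + 2)*(m + 3)*(m - 5)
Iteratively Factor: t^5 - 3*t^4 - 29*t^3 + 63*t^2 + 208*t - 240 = (t + 3)*(t^4 - 6*t^3 - 11*t^2 + 96*t - 80) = (t - 1)*(t + 3)*(t^3 - 5*t^2 - 16*t + 80) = (t - 5)*(t - 1)*(t + 3)*(t^2 - 16) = (t - 5)*(t - 1)*(t + 3)*(t + 4)*(t - 4)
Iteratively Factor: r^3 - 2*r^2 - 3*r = (r - 3)*(r^2 + r) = (r - 3)*(r + 1)*(r)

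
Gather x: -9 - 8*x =-8*x - 9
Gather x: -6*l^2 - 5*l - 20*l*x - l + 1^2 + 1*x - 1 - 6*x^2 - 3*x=-6*l^2 - 6*l - 6*x^2 + x*(-20*l - 2)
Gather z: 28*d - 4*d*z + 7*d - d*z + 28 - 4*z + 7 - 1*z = 35*d + z*(-5*d - 5) + 35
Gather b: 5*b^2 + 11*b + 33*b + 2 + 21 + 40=5*b^2 + 44*b + 63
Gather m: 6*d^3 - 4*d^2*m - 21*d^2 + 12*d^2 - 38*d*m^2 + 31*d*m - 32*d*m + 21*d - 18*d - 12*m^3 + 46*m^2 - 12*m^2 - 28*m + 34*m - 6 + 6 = 6*d^3 - 9*d^2 + 3*d - 12*m^3 + m^2*(34 - 38*d) + m*(-4*d^2 - d + 6)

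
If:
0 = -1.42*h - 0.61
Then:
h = -0.43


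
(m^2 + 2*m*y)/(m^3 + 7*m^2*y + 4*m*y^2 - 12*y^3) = m/(m^2 + 5*m*y - 6*y^2)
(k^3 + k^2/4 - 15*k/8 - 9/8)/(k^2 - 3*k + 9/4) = (4*k^2 + 7*k + 3)/(2*(2*k - 3))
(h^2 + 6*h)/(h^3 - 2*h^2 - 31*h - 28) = h*(h + 6)/(h^3 - 2*h^2 - 31*h - 28)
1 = 1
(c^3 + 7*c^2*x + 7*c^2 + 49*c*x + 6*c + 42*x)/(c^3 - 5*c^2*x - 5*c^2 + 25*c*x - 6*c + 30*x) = (-c^2 - 7*c*x - 6*c - 42*x)/(-c^2 + 5*c*x + 6*c - 30*x)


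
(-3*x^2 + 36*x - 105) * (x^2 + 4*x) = -3*x^4 + 24*x^3 + 39*x^2 - 420*x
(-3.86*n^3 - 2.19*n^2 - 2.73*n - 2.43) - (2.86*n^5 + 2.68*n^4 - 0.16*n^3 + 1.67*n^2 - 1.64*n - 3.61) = -2.86*n^5 - 2.68*n^4 - 3.7*n^3 - 3.86*n^2 - 1.09*n + 1.18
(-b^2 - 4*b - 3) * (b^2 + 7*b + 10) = -b^4 - 11*b^3 - 41*b^2 - 61*b - 30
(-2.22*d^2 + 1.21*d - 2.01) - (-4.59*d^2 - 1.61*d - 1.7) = 2.37*d^2 + 2.82*d - 0.31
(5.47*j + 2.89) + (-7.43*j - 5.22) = -1.96*j - 2.33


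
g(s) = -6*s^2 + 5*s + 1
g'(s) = 5 - 12*s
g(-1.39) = -17.54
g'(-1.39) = 21.68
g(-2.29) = -41.91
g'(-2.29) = 32.48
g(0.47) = 2.02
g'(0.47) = -0.64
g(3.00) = -38.00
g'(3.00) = -31.00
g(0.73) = 1.45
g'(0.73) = -3.76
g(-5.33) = -196.10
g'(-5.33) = 68.96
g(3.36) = -49.94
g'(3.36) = -35.32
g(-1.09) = -11.58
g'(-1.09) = 18.08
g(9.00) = -440.00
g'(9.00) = -103.00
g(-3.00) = -68.00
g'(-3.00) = 41.00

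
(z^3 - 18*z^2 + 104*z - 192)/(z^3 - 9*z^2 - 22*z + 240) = (z - 4)/(z + 5)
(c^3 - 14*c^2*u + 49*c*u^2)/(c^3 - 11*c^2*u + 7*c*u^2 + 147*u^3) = c/(c + 3*u)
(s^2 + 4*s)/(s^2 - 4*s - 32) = s/(s - 8)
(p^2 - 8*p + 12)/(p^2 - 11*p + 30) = (p - 2)/(p - 5)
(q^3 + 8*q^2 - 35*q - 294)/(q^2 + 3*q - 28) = (q^2 + q - 42)/(q - 4)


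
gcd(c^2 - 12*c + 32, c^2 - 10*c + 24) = c - 4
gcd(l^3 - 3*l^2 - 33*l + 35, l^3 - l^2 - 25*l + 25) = l^2 + 4*l - 5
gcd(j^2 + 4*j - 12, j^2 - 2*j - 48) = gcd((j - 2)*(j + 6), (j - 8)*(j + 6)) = j + 6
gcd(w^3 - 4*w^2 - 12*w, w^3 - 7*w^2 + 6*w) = w^2 - 6*w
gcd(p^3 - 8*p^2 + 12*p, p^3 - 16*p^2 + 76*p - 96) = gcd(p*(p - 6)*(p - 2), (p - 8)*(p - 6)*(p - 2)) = p^2 - 8*p + 12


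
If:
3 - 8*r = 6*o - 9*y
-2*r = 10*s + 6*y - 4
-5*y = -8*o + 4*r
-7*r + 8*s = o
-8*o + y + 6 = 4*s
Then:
No Solution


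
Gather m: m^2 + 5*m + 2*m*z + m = m^2 + m*(2*z + 6)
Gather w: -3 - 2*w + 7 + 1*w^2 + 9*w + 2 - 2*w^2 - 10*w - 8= -w^2 - 3*w - 2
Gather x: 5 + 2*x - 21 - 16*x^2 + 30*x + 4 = -16*x^2 + 32*x - 12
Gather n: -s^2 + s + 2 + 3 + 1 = -s^2 + s + 6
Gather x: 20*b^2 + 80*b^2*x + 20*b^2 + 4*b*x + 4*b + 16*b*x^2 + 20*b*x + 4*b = 40*b^2 + 16*b*x^2 + 8*b + x*(80*b^2 + 24*b)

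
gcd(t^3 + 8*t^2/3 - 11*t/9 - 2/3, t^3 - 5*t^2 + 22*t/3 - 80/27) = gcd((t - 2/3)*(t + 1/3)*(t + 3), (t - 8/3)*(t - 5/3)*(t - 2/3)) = t - 2/3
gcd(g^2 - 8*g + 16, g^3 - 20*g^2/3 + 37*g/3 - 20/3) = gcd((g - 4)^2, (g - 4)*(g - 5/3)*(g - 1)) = g - 4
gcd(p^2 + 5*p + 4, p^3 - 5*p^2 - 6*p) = p + 1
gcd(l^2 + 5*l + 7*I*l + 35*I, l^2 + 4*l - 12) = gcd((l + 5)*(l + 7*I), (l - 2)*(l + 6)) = 1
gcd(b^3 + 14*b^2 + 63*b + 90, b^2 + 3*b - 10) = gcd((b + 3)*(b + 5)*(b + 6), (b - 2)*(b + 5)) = b + 5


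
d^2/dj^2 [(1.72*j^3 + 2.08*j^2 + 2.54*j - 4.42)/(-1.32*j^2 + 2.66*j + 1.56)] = (3.5527136788005e-15*j^5 - 54.881696*j^3 - 22.31424*j^2 - 149.613984*j + 91.707824)/(2.299968*j^6 - 13.904352*j^5 + 19.864944*j^4 + 14.043736*j^3 - 23.476752*j^2 - 19.420128*j - 3.796416)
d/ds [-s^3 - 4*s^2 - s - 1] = -3*s^2 - 8*s - 1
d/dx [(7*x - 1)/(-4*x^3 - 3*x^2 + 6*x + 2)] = (56*x^3 + 9*x^2 - 6*x + 20)/(16*x^6 + 24*x^5 - 39*x^4 - 52*x^3 + 24*x^2 + 24*x + 4)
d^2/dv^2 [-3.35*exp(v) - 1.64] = -3.35*exp(v)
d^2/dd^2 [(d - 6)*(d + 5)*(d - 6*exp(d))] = -6*d^2*exp(d) - 18*d*exp(d) + 6*d + 180*exp(d) - 2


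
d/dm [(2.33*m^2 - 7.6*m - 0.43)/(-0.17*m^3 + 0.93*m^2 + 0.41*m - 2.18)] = (0.3961*m^4 - 2.584*m^3 + 7.804*m^2 - 9.359*m + 16.7443)/(0.0289*m^6 - 0.3162*m^5 + 0.7255*m^4 + 1.5038*m^3 - 3.8867*m^2 - 1.7876*m + 4.7524)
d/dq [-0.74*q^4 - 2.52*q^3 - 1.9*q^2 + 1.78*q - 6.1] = -2.96*q^3 - 7.56*q^2 - 3.8*q + 1.78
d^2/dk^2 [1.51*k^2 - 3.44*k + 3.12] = 3.02000000000000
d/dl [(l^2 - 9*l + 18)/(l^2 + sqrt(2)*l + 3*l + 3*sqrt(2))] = ((2*l - 9)*(l^2 + sqrt(2)*l + 3*l + 3*sqrt(2)) - (2*l + sqrt(2) + 3)*(l^2 - 9*l + 18))/(l^2 + sqrt(2)*l + 3*l + 3*sqrt(2))^2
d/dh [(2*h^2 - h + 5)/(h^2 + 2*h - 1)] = (5*h^2 - 14*h - 9)/(h^4 + 4*h^3 + 2*h^2 - 4*h + 1)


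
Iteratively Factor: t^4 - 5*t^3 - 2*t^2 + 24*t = (t - 4)*(t^3 - t^2 - 6*t) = (t - 4)*(t - 3)*(t^2 + 2*t) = t*(t - 4)*(t - 3)*(t + 2)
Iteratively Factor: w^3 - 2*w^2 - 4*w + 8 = (w - 2)*(w^2 - 4) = (w - 2)^2*(w + 2)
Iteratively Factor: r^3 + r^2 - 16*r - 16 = (r + 1)*(r^2 - 16) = (r - 4)*(r + 1)*(r + 4)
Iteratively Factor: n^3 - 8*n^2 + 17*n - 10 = (n - 2)*(n^2 - 6*n + 5) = (n - 5)*(n - 2)*(n - 1)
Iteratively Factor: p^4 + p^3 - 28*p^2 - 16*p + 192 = (p - 4)*(p^3 + 5*p^2 - 8*p - 48) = (p - 4)*(p + 4)*(p^2 + p - 12) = (p - 4)*(p - 3)*(p + 4)*(p + 4)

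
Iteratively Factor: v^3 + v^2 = (v + 1)*(v^2) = v*(v + 1)*(v)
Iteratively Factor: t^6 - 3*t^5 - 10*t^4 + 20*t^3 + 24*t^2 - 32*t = (t - 1)*(t^5 - 2*t^4 - 12*t^3 + 8*t^2 + 32*t) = (t - 2)*(t - 1)*(t^4 - 12*t^2 - 16*t) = (t - 2)*(t - 1)*(t + 2)*(t^3 - 2*t^2 - 8*t) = (t - 4)*(t - 2)*(t - 1)*(t + 2)*(t^2 + 2*t) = t*(t - 4)*(t - 2)*(t - 1)*(t + 2)*(t + 2)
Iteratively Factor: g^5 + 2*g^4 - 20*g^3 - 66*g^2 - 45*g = (g + 3)*(g^4 - g^3 - 17*g^2 - 15*g) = (g - 5)*(g + 3)*(g^3 + 4*g^2 + 3*g) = g*(g - 5)*(g + 3)*(g^2 + 4*g + 3) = g*(g - 5)*(g + 1)*(g + 3)*(g + 3)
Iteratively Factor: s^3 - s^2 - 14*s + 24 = (s + 4)*(s^2 - 5*s + 6) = (s - 2)*(s + 4)*(s - 3)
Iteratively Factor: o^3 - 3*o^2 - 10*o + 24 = (o - 2)*(o^2 - o - 12) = (o - 2)*(o + 3)*(o - 4)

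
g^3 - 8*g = g*(g - 2*sqrt(2))*(g + 2*sqrt(2))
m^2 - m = m*(m - 1)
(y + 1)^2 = y^2 + 2*y + 1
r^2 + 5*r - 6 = (r - 1)*(r + 6)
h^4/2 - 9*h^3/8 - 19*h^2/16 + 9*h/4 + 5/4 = (h/2 + 1/4)*(h - 2)^2*(h + 5/4)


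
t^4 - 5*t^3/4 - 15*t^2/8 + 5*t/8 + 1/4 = (t - 2)*(t - 1/2)*(t + 1/4)*(t + 1)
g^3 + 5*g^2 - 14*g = g*(g - 2)*(g + 7)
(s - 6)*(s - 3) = s^2 - 9*s + 18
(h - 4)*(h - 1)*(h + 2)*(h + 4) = h^4 + h^3 - 18*h^2 - 16*h + 32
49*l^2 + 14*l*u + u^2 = (7*l + u)^2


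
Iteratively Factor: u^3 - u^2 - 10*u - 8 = (u + 2)*(u^2 - 3*u - 4) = (u - 4)*(u + 2)*(u + 1)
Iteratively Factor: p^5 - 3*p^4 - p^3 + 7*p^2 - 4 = (p - 2)*(p^4 - p^3 - 3*p^2 + p + 2) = (p - 2)*(p - 1)*(p^3 - 3*p - 2) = (p - 2)*(p - 1)*(p + 1)*(p^2 - p - 2) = (p - 2)^2*(p - 1)*(p + 1)*(p + 1)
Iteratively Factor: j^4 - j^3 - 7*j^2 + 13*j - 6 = (j - 1)*(j^3 - 7*j + 6) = (j - 1)^2*(j^2 + j - 6) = (j - 2)*(j - 1)^2*(j + 3)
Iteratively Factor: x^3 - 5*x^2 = (x - 5)*(x^2) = x*(x - 5)*(x)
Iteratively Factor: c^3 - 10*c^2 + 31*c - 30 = (c - 2)*(c^2 - 8*c + 15) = (c - 5)*(c - 2)*(c - 3)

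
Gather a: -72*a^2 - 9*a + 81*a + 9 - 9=-72*a^2 + 72*a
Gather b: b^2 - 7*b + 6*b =b^2 - b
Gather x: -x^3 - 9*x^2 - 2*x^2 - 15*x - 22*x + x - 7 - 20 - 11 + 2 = -x^3 - 11*x^2 - 36*x - 36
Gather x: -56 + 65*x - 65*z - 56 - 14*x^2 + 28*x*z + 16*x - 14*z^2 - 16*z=-14*x^2 + x*(28*z + 81) - 14*z^2 - 81*z - 112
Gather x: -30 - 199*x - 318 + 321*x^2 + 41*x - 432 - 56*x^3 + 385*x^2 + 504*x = -56*x^3 + 706*x^2 + 346*x - 780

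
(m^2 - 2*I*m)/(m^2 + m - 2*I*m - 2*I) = m/(m + 1)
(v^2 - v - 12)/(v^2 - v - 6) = (-v^2 + v + 12)/(-v^2 + v + 6)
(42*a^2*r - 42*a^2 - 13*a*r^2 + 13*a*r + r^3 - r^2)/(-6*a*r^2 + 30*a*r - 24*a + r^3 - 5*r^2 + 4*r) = (-7*a + r)/(r - 4)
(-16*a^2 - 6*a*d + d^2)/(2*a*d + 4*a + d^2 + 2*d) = (-8*a + d)/(d + 2)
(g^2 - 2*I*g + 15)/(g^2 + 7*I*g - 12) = (g - 5*I)/(g + 4*I)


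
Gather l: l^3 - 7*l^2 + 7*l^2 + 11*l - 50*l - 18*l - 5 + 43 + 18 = l^3 - 57*l + 56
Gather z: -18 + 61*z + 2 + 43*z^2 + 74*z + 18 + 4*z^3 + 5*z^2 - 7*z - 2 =4*z^3 + 48*z^2 + 128*z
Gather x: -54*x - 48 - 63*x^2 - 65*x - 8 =-63*x^2 - 119*x - 56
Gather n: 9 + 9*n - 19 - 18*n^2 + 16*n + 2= -18*n^2 + 25*n - 8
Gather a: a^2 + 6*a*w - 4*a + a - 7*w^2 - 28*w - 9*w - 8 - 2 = a^2 + a*(6*w - 3) - 7*w^2 - 37*w - 10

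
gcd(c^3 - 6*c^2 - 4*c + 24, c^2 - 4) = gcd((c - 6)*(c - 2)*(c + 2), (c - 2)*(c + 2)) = c^2 - 4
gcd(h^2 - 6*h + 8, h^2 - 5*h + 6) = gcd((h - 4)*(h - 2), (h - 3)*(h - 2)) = h - 2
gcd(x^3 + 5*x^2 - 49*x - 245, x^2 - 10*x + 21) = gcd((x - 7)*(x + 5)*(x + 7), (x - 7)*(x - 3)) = x - 7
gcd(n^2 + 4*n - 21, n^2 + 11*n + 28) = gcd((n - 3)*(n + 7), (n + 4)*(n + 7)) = n + 7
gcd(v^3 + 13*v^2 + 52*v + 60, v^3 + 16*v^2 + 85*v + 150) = v^2 + 11*v + 30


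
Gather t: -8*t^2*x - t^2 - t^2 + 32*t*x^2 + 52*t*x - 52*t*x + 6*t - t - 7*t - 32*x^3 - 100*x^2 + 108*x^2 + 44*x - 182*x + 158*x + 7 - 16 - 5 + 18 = t^2*(-8*x - 2) + t*(32*x^2 - 2) - 32*x^3 + 8*x^2 + 20*x + 4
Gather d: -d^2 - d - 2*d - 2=-d^2 - 3*d - 2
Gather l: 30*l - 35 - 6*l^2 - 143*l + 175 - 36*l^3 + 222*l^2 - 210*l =-36*l^3 + 216*l^2 - 323*l + 140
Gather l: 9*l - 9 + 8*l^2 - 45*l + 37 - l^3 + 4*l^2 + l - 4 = -l^3 + 12*l^2 - 35*l + 24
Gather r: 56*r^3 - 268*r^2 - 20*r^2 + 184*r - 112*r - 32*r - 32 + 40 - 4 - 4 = 56*r^3 - 288*r^2 + 40*r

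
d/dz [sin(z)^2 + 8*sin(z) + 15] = 2*(sin(z) + 4)*cos(z)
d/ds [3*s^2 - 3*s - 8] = 6*s - 3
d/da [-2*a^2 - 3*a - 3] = -4*a - 3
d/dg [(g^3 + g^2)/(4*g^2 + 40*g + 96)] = g*(g^3 + 20*g^2 + 82*g + 48)/(4*(g^4 + 20*g^3 + 148*g^2 + 480*g + 576))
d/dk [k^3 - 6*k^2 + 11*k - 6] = 3*k^2 - 12*k + 11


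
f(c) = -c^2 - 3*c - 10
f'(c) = -2*c - 3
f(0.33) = -11.10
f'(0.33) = -3.66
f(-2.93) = -9.79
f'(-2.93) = 2.86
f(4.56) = -44.47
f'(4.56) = -12.12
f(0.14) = -10.44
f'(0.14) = -3.28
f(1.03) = -14.15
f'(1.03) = -5.06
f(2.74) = -25.73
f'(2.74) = -8.48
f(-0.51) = -8.73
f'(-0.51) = -1.98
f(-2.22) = -8.27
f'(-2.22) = 1.44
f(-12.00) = -118.00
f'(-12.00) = 21.00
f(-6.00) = -28.00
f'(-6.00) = 9.00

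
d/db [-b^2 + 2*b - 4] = 2 - 2*b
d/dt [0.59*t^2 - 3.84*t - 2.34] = 1.18*t - 3.84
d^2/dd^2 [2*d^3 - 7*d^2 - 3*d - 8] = 12*d - 14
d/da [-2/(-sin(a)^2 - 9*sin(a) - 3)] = -2*(2*sin(a) + 9)*cos(a)/(sin(a)^2 + 9*sin(a) + 3)^2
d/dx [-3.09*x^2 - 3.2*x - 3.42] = -6.18*x - 3.2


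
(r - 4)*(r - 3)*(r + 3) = r^3 - 4*r^2 - 9*r + 36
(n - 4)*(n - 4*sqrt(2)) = n^2 - 4*sqrt(2)*n - 4*n + 16*sqrt(2)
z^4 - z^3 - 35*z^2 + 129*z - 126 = (z - 3)^2*(z - 2)*(z + 7)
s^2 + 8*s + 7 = (s + 1)*(s + 7)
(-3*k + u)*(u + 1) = -3*k*u - 3*k + u^2 + u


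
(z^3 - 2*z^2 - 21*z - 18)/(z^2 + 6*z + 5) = (z^2 - 3*z - 18)/(z + 5)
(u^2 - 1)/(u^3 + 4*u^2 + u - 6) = (u + 1)/(u^2 + 5*u + 6)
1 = 1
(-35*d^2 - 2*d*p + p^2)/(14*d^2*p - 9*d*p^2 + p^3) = (5*d + p)/(p*(-2*d + p))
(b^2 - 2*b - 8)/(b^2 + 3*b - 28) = (b + 2)/(b + 7)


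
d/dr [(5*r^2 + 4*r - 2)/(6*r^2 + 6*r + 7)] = 2*(3*r^2 + 47*r + 20)/(36*r^4 + 72*r^3 + 120*r^2 + 84*r + 49)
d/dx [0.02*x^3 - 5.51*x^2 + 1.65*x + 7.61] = 0.06*x^2 - 11.02*x + 1.65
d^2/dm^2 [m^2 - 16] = 2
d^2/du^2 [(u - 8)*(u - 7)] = 2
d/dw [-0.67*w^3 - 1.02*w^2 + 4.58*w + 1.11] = -2.01*w^2 - 2.04*w + 4.58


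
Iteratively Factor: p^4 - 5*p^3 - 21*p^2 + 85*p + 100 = (p - 5)*(p^3 - 21*p - 20) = (p - 5)*(p + 4)*(p^2 - 4*p - 5) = (p - 5)^2*(p + 4)*(p + 1)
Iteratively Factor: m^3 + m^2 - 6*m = (m)*(m^2 + m - 6) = m*(m + 3)*(m - 2)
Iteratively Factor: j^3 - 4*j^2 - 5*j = (j)*(j^2 - 4*j - 5) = j*(j + 1)*(j - 5)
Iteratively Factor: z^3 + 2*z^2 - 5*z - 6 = (z + 3)*(z^2 - z - 2) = (z + 1)*(z + 3)*(z - 2)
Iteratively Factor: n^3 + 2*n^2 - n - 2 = (n + 2)*(n^2 - 1) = (n - 1)*(n + 2)*(n + 1)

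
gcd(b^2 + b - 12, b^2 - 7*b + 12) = b - 3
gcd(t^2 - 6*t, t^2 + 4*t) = t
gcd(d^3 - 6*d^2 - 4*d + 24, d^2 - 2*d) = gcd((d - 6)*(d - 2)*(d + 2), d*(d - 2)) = d - 2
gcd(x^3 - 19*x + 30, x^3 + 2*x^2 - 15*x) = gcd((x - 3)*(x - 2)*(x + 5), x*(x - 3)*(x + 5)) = x^2 + 2*x - 15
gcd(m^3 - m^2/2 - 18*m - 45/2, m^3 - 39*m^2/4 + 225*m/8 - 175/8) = m - 5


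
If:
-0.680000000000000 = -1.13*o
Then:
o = 0.60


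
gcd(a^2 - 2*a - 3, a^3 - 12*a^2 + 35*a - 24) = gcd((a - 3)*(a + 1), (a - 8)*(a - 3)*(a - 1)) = a - 3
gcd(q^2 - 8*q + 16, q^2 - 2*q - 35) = 1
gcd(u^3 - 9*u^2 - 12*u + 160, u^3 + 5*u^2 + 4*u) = u + 4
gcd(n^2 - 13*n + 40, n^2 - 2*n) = 1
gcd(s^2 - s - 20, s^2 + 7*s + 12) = s + 4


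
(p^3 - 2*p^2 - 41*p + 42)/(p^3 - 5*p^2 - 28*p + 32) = (p^2 - p - 42)/(p^2 - 4*p - 32)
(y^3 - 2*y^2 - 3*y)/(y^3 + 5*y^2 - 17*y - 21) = y/(y + 7)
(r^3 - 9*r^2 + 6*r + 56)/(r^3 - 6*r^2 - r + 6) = (r^3 - 9*r^2 + 6*r + 56)/(r^3 - 6*r^2 - r + 6)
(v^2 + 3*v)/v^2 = (v + 3)/v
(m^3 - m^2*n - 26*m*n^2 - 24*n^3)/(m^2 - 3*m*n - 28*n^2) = (m^2 - 5*m*n - 6*n^2)/(m - 7*n)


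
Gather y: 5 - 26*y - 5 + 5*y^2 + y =5*y^2 - 25*y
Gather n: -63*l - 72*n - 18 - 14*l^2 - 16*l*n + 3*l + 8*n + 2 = -14*l^2 - 60*l + n*(-16*l - 64) - 16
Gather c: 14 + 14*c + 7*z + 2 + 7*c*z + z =c*(7*z + 14) + 8*z + 16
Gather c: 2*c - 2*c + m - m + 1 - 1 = 0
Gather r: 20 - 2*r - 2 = 18 - 2*r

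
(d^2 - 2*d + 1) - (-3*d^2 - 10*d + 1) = 4*d^2 + 8*d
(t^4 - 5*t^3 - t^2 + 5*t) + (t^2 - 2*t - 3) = t^4 - 5*t^3 + 3*t - 3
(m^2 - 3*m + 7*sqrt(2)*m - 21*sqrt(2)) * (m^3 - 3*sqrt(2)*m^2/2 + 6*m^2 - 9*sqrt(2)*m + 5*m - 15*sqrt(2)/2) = m^5 + 3*m^4 + 11*sqrt(2)*m^4/2 - 34*m^3 + 33*sqrt(2)*m^3/2 - 143*sqrt(2)*m^2/2 - 78*m^2 - 165*sqrt(2)*m/2 + 273*m + 315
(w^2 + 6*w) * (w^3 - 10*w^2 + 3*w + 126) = w^5 - 4*w^4 - 57*w^3 + 144*w^2 + 756*w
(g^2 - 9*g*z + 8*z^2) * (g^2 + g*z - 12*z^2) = g^4 - 8*g^3*z - 13*g^2*z^2 + 116*g*z^3 - 96*z^4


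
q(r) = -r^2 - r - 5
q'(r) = -2*r - 1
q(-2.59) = -9.12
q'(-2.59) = 4.18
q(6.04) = -47.52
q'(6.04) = -13.08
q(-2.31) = -8.03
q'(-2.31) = 3.62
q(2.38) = -13.04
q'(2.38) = -5.76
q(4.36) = -28.37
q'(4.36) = -9.72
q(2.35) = -12.87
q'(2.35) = -5.70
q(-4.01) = -17.07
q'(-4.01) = 7.02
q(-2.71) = -9.63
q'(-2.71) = 4.42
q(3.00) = -17.00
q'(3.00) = -7.00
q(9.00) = -95.00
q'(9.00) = -19.00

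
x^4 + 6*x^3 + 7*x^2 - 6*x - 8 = (x - 1)*(x + 1)*(x + 2)*(x + 4)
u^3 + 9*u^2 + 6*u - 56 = (u - 2)*(u + 4)*(u + 7)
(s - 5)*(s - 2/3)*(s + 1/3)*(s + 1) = s^4 - 13*s^3/3 - 35*s^2/9 + 23*s/9 + 10/9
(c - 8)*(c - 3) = c^2 - 11*c + 24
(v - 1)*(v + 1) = v^2 - 1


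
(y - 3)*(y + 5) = y^2 + 2*y - 15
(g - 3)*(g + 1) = g^2 - 2*g - 3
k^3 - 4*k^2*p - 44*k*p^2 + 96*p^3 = (k - 8*p)*(k - 2*p)*(k + 6*p)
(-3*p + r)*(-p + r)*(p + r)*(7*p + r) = 21*p^4 - 4*p^3*r - 22*p^2*r^2 + 4*p*r^3 + r^4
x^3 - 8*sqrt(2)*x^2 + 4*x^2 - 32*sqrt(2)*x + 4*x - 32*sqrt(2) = (x + 2)^2*(x - 8*sqrt(2))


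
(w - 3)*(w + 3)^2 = w^3 + 3*w^2 - 9*w - 27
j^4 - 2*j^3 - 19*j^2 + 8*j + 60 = (j - 5)*(j - 2)*(j + 2)*(j + 3)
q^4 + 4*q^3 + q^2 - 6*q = q*(q - 1)*(q + 2)*(q + 3)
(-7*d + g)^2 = 49*d^2 - 14*d*g + g^2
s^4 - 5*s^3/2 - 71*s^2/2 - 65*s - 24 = (s - 8)*(s + 1/2)*(s + 2)*(s + 3)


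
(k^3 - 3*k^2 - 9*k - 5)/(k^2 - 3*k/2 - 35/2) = 2*(k^2 + 2*k + 1)/(2*k + 7)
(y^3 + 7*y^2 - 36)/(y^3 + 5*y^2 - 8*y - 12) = (y + 3)/(y + 1)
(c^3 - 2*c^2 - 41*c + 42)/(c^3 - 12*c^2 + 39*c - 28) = (c + 6)/(c - 4)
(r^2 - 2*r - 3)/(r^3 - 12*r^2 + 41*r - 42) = (r + 1)/(r^2 - 9*r + 14)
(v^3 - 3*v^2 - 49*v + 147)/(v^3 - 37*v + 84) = (v - 7)/(v - 4)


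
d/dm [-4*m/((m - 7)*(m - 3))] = 4*(m^2 - 21)/(m^4 - 20*m^3 + 142*m^2 - 420*m + 441)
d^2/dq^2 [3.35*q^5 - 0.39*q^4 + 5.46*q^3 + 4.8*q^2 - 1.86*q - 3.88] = 67.0*q^3 - 4.68*q^2 + 32.76*q + 9.6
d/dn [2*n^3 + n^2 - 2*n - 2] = 6*n^2 + 2*n - 2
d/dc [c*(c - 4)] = 2*c - 4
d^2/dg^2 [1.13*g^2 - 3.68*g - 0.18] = 2.26000000000000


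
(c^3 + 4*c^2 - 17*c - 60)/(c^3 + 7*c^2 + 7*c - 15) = (c - 4)/(c - 1)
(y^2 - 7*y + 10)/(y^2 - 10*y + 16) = (y - 5)/(y - 8)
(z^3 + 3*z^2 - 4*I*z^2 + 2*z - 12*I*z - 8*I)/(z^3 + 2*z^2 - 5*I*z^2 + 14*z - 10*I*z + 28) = (z^2 + z*(1 - 4*I) - 4*I)/(z^2 - 5*I*z + 14)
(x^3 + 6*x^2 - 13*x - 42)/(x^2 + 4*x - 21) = x + 2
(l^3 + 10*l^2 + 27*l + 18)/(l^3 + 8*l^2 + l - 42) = (l^2 + 7*l + 6)/(l^2 + 5*l - 14)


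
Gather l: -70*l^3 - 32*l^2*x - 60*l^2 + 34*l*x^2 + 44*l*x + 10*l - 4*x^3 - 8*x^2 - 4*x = -70*l^3 + l^2*(-32*x - 60) + l*(34*x^2 + 44*x + 10) - 4*x^3 - 8*x^2 - 4*x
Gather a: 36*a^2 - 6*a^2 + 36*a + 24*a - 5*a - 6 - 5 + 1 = 30*a^2 + 55*a - 10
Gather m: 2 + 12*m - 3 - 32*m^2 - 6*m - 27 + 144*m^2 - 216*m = 112*m^2 - 210*m - 28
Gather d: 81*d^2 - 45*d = 81*d^2 - 45*d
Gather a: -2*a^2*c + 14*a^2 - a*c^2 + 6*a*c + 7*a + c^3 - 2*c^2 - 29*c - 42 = a^2*(14 - 2*c) + a*(-c^2 + 6*c + 7) + c^3 - 2*c^2 - 29*c - 42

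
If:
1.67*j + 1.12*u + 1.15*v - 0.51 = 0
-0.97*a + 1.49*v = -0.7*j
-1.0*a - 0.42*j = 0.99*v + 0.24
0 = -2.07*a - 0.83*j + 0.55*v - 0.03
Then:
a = -0.14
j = 0.19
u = 0.35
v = -0.18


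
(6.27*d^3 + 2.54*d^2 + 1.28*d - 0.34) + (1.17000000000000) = 6.27*d^3 + 2.54*d^2 + 1.28*d + 0.83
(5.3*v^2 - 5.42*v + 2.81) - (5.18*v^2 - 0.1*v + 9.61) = 0.12*v^2 - 5.32*v - 6.8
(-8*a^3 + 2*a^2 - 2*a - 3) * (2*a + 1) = -16*a^4 - 4*a^3 - 2*a^2 - 8*a - 3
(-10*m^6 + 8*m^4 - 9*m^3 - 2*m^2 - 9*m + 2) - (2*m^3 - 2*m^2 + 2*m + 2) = -10*m^6 + 8*m^4 - 11*m^3 - 11*m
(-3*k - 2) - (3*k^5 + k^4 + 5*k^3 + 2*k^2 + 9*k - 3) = -3*k^5 - k^4 - 5*k^3 - 2*k^2 - 12*k + 1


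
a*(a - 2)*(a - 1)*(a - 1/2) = a^4 - 7*a^3/2 + 7*a^2/2 - a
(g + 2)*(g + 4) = g^2 + 6*g + 8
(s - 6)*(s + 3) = s^2 - 3*s - 18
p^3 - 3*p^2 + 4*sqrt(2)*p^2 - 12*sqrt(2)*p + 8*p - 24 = (p - 3)*(p + 2*sqrt(2))^2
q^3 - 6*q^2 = q^2*(q - 6)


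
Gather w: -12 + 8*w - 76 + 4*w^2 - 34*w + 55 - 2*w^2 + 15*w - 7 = 2*w^2 - 11*w - 40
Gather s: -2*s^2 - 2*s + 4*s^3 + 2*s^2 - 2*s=4*s^3 - 4*s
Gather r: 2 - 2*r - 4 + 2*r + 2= 0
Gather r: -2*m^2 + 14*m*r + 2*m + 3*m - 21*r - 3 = -2*m^2 + 5*m + r*(14*m - 21) - 3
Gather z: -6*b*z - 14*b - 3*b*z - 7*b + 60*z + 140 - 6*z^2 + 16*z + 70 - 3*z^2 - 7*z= -21*b - 9*z^2 + z*(69 - 9*b) + 210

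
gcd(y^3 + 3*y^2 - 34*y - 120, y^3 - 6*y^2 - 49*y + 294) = y - 6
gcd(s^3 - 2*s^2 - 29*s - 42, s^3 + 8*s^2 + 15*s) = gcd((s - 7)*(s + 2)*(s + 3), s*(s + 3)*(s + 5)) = s + 3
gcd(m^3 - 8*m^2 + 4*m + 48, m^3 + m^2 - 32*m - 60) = m^2 - 4*m - 12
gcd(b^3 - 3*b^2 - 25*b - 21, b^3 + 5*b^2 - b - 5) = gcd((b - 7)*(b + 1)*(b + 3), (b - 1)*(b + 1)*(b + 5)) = b + 1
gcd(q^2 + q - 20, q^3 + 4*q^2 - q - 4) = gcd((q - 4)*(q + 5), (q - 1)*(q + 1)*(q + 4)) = 1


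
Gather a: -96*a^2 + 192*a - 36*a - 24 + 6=-96*a^2 + 156*a - 18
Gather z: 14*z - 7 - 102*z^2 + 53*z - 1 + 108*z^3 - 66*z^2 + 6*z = 108*z^3 - 168*z^2 + 73*z - 8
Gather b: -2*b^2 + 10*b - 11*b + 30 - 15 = -2*b^2 - b + 15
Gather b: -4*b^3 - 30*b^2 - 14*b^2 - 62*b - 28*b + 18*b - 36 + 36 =-4*b^3 - 44*b^2 - 72*b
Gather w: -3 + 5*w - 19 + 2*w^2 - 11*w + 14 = 2*w^2 - 6*w - 8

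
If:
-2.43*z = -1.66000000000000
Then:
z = 0.68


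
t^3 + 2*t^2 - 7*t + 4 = (t - 1)^2*(t + 4)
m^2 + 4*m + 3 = (m + 1)*(m + 3)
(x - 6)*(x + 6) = x^2 - 36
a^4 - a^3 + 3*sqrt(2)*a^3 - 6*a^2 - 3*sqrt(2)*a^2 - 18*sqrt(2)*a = a*(a - 3)*(a + 2)*(a + 3*sqrt(2))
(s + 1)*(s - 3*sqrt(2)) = s^2 - 3*sqrt(2)*s + s - 3*sqrt(2)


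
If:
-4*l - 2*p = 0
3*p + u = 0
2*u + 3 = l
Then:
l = -3/11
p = 6/11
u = -18/11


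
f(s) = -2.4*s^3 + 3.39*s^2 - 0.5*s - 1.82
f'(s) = -7.2*s^2 + 6.78*s - 0.5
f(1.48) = -2.91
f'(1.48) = -6.24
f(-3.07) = 101.11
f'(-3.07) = -89.17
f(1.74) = -5.07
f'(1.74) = -10.50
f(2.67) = -24.67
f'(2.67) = -33.73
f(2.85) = -31.27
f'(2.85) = -39.66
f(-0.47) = -0.59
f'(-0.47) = -5.28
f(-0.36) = -1.09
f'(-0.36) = -3.87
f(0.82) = -1.27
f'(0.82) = 0.22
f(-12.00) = 4639.54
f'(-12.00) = -1118.66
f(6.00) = -401.18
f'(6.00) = -219.02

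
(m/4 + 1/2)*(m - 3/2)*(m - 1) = m^3/4 - m^2/8 - 7*m/8 + 3/4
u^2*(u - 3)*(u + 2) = u^4 - u^3 - 6*u^2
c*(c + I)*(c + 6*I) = c^3 + 7*I*c^2 - 6*c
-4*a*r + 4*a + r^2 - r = (-4*a + r)*(r - 1)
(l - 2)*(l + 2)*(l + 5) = l^3 + 5*l^2 - 4*l - 20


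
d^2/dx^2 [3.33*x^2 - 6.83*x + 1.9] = 6.66000000000000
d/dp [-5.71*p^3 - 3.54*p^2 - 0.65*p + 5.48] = -17.13*p^2 - 7.08*p - 0.65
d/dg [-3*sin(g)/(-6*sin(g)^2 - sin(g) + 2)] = 3*(3*cos(2*g) - 5)*cos(g)/(6*sin(g)^2 + sin(g) - 2)^2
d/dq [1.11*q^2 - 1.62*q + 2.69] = 2.22*q - 1.62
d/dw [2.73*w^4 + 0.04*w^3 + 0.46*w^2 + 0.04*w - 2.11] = 10.92*w^3 + 0.12*w^2 + 0.92*w + 0.04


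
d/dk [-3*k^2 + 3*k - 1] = 3 - 6*k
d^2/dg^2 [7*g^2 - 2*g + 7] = 14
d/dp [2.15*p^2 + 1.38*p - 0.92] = 4.3*p + 1.38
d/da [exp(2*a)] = 2*exp(2*a)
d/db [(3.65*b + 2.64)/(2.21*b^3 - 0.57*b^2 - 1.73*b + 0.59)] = (-16.133*b^3 - 15.4227*b^2 + 3.0096*b + 6.7207)/(4.8841*b^6 - 2.5194*b^5 - 7.3217*b^4 + 4.58*b^3 + 2.3203*b^2 - 2.0414*b + 0.3481)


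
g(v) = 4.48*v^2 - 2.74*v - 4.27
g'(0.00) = -2.74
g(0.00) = -4.27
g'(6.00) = 51.02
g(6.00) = 140.57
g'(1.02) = 6.40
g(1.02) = -2.40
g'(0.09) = -1.93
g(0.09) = -4.48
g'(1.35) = 9.36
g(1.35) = 0.20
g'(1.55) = 11.15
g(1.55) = 2.25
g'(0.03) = -2.47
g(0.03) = -4.35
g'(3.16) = 25.57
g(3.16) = 31.81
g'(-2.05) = -21.11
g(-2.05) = 20.17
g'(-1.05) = -12.15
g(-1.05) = 3.55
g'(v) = 8.96*v - 2.74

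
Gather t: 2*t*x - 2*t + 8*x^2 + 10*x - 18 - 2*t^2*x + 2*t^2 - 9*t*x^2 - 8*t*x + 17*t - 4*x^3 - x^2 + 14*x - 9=t^2*(2 - 2*x) + t*(-9*x^2 - 6*x + 15) - 4*x^3 + 7*x^2 + 24*x - 27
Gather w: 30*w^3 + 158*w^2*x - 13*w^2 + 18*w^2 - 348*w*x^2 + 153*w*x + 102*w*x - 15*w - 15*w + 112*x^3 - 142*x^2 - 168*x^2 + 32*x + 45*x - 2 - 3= 30*w^3 + w^2*(158*x + 5) + w*(-348*x^2 + 255*x - 30) + 112*x^3 - 310*x^2 + 77*x - 5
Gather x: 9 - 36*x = 9 - 36*x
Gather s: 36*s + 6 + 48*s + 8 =84*s + 14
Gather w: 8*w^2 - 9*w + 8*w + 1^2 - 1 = 8*w^2 - w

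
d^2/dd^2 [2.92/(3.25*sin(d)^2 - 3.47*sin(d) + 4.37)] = (-123.37*sin(d)^4 + 98.7909*sin(d)^3 + 315.780772*sin(d)^2 - 241.860388*sin(d) - 12.623744)/(3.25*sin(d)^2 - 3.47*sin(d) + 4.37)^3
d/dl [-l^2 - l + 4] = -2*l - 1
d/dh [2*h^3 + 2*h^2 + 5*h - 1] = 6*h^2 + 4*h + 5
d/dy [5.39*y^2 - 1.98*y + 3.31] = 10.78*y - 1.98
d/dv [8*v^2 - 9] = 16*v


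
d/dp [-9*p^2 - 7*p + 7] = -18*p - 7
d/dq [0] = 0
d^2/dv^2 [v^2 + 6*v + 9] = 2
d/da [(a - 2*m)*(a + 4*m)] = 2*a + 2*m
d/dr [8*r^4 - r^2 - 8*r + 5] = 32*r^3 - 2*r - 8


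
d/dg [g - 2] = 1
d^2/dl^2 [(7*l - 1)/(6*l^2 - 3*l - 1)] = 18*((3 - 14*l)*(-6*l^2 + 3*l + 1) - (4*l - 1)^2*(7*l - 1))/(-6*l^2 + 3*l + 1)^3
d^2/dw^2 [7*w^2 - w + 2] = 14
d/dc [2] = 0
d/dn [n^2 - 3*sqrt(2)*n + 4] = 2*n - 3*sqrt(2)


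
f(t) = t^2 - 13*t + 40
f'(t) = 2*t - 13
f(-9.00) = 238.00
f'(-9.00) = -31.00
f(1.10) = 26.91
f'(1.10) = -10.80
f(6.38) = -2.24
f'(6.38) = -0.24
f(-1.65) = 64.17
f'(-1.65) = -16.30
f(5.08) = -0.23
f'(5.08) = -2.84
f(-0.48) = 46.47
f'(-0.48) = -13.96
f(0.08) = 38.97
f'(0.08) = -12.84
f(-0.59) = 48.02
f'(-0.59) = -14.18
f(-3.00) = 88.00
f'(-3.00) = -19.00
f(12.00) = 28.00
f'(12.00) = 11.00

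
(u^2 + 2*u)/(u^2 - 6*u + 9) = u*(u + 2)/(u^2 - 6*u + 9)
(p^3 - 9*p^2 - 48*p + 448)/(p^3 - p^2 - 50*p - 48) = (p^2 - p - 56)/(p^2 + 7*p + 6)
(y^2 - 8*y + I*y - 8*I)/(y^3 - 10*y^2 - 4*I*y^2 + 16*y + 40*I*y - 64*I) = (y + I)/(y^2 + y*(-2 - 4*I) + 8*I)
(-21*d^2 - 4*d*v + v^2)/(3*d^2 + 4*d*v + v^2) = (-7*d + v)/(d + v)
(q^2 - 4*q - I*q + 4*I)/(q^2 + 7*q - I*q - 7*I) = (q - 4)/(q + 7)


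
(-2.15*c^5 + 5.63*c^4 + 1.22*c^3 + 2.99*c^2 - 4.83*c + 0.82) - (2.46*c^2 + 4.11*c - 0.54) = -2.15*c^5 + 5.63*c^4 + 1.22*c^3 + 0.53*c^2 - 8.94*c + 1.36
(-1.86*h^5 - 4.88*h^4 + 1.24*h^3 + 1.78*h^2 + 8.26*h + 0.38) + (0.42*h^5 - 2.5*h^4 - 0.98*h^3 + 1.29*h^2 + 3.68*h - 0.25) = -1.44*h^5 - 7.38*h^4 + 0.26*h^3 + 3.07*h^2 + 11.94*h + 0.13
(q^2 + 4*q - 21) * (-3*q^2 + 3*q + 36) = -3*q^4 - 9*q^3 + 111*q^2 + 81*q - 756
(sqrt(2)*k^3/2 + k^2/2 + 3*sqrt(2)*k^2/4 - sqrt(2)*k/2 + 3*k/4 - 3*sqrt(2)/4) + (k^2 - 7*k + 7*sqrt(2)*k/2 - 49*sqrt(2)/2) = sqrt(2)*k^3/2 + 3*sqrt(2)*k^2/4 + 3*k^2/2 - 25*k/4 + 3*sqrt(2)*k - 101*sqrt(2)/4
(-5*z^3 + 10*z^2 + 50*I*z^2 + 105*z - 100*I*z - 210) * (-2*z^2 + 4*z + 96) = 10*z^5 - 40*z^4 - 100*I*z^4 - 650*z^3 + 400*I*z^3 + 1800*z^2 + 4400*I*z^2 + 9240*z - 9600*I*z - 20160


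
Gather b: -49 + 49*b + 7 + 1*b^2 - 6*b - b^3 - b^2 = -b^3 + 43*b - 42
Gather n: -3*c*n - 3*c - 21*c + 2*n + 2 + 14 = -24*c + n*(2 - 3*c) + 16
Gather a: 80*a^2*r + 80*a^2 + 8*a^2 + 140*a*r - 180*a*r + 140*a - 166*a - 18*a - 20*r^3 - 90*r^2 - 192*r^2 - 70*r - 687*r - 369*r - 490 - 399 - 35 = a^2*(80*r + 88) + a*(-40*r - 44) - 20*r^3 - 282*r^2 - 1126*r - 924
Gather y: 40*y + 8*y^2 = 8*y^2 + 40*y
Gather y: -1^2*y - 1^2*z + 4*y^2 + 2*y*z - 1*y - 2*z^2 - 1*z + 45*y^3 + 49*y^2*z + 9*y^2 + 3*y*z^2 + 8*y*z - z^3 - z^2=45*y^3 + y^2*(49*z + 13) + y*(3*z^2 + 10*z - 2) - z^3 - 3*z^2 - 2*z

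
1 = 1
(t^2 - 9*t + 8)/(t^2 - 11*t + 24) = (t - 1)/(t - 3)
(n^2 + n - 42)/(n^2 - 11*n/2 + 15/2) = 2*(n^2 + n - 42)/(2*n^2 - 11*n + 15)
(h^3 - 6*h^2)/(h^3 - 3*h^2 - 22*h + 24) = h^2/(h^2 + 3*h - 4)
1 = 1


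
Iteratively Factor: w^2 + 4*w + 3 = (w + 1)*(w + 3)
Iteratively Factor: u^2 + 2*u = (u)*(u + 2)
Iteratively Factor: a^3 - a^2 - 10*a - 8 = (a + 2)*(a^2 - 3*a - 4) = (a + 1)*(a + 2)*(a - 4)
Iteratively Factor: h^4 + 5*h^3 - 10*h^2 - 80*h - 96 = (h + 2)*(h^3 + 3*h^2 - 16*h - 48) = (h + 2)*(h + 4)*(h^2 - h - 12) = (h + 2)*(h + 3)*(h + 4)*(h - 4)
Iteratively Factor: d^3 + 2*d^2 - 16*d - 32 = (d + 4)*(d^2 - 2*d - 8) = (d - 4)*(d + 4)*(d + 2)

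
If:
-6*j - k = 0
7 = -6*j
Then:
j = -7/6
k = 7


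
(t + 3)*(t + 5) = t^2 + 8*t + 15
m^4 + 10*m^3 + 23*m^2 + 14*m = m*(m + 1)*(m + 2)*(m + 7)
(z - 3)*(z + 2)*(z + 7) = z^3 + 6*z^2 - 13*z - 42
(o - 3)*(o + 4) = o^2 + o - 12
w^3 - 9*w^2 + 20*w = w*(w - 5)*(w - 4)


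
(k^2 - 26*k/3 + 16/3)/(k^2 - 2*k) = (3*k^2 - 26*k + 16)/(3*k*(k - 2))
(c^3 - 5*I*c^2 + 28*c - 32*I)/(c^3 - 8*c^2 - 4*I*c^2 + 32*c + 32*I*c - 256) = (c - I)/(c - 8)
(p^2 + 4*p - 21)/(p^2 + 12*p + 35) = (p - 3)/(p + 5)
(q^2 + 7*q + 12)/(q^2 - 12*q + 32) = (q^2 + 7*q + 12)/(q^2 - 12*q + 32)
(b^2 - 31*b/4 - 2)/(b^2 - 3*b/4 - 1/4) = (b - 8)/(b - 1)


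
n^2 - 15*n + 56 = (n - 8)*(n - 7)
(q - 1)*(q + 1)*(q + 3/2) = q^3 + 3*q^2/2 - q - 3/2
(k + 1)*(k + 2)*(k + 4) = k^3 + 7*k^2 + 14*k + 8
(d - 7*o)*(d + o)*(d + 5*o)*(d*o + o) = d^4*o - d^3*o^2 + d^3*o - 37*d^2*o^3 - d^2*o^2 - 35*d*o^4 - 37*d*o^3 - 35*o^4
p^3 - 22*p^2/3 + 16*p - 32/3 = (p - 4)*(p - 2)*(p - 4/3)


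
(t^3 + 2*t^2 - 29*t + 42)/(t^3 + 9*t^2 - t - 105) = (t - 2)/(t + 5)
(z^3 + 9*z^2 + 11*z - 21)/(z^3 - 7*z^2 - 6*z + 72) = (z^2 + 6*z - 7)/(z^2 - 10*z + 24)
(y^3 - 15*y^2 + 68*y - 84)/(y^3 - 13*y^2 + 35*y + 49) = (y^2 - 8*y + 12)/(y^2 - 6*y - 7)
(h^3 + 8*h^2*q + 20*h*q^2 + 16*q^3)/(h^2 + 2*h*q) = h + 6*q + 8*q^2/h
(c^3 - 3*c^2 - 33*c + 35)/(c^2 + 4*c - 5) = c - 7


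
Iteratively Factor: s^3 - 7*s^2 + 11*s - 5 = (s - 1)*(s^2 - 6*s + 5) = (s - 5)*(s - 1)*(s - 1)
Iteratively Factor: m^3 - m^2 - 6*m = (m + 2)*(m^2 - 3*m) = (m - 3)*(m + 2)*(m)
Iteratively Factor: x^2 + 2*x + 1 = (x + 1)*(x + 1)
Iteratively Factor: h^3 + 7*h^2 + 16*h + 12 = (h + 3)*(h^2 + 4*h + 4) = (h + 2)*(h + 3)*(h + 2)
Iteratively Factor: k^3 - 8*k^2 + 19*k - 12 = (k - 1)*(k^2 - 7*k + 12) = (k - 3)*(k - 1)*(k - 4)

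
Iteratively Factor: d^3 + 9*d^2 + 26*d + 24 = (d + 3)*(d^2 + 6*d + 8) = (d + 2)*(d + 3)*(d + 4)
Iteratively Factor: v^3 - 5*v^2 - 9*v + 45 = (v - 5)*(v^2 - 9) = (v - 5)*(v + 3)*(v - 3)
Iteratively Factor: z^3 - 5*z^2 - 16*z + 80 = (z - 5)*(z^2 - 16) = (z - 5)*(z + 4)*(z - 4)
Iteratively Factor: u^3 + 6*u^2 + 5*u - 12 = (u + 4)*(u^2 + 2*u - 3) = (u + 3)*(u + 4)*(u - 1)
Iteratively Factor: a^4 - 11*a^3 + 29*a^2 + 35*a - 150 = (a + 2)*(a^3 - 13*a^2 + 55*a - 75) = (a - 5)*(a + 2)*(a^2 - 8*a + 15) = (a - 5)*(a - 3)*(a + 2)*(a - 5)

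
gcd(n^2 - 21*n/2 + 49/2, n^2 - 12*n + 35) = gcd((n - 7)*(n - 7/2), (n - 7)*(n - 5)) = n - 7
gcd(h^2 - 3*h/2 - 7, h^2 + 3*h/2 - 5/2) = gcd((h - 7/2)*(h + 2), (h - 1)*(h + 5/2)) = 1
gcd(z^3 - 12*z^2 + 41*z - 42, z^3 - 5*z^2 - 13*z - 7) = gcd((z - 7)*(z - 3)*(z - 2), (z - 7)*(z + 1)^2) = z - 7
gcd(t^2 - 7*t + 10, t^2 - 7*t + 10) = t^2 - 7*t + 10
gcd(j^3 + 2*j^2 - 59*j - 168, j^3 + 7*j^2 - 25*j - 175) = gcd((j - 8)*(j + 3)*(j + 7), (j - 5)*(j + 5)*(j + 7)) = j + 7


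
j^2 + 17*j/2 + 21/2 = (j + 3/2)*(j + 7)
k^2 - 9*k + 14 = (k - 7)*(k - 2)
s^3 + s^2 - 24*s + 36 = (s - 3)*(s - 2)*(s + 6)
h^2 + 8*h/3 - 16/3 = (h - 4/3)*(h + 4)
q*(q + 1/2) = q^2 + q/2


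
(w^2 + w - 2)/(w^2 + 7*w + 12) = (w^2 + w - 2)/(w^2 + 7*w + 12)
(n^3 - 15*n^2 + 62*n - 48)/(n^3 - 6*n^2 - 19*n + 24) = (n - 6)/(n + 3)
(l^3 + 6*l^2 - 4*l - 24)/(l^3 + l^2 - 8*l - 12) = (l^2 + 4*l - 12)/(l^2 - l - 6)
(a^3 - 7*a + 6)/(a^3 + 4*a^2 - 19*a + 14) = (a + 3)/(a + 7)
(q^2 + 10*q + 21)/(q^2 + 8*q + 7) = (q + 3)/(q + 1)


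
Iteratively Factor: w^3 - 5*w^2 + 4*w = (w)*(w^2 - 5*w + 4) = w*(w - 1)*(w - 4)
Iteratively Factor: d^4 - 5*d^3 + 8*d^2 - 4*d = (d)*(d^3 - 5*d^2 + 8*d - 4) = d*(d - 2)*(d^2 - 3*d + 2) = d*(d - 2)^2*(d - 1)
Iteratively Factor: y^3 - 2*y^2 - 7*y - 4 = (y + 1)*(y^2 - 3*y - 4) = (y - 4)*(y + 1)*(y + 1)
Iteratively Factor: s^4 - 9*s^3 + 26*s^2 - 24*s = (s - 3)*(s^3 - 6*s^2 + 8*s) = (s - 4)*(s - 3)*(s^2 - 2*s) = s*(s - 4)*(s - 3)*(s - 2)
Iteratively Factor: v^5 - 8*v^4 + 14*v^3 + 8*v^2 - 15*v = (v + 1)*(v^4 - 9*v^3 + 23*v^2 - 15*v) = (v - 1)*(v + 1)*(v^3 - 8*v^2 + 15*v) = (v - 5)*(v - 1)*(v + 1)*(v^2 - 3*v) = v*(v - 5)*(v - 1)*(v + 1)*(v - 3)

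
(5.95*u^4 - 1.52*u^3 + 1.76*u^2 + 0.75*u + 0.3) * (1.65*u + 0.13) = 9.8175*u^5 - 1.7345*u^4 + 2.7064*u^3 + 1.4663*u^2 + 0.5925*u + 0.039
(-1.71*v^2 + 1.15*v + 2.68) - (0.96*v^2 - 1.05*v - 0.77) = -2.67*v^2 + 2.2*v + 3.45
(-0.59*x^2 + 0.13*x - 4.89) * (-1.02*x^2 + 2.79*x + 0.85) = 0.6018*x^4 - 1.7787*x^3 + 4.849*x^2 - 13.5326*x - 4.1565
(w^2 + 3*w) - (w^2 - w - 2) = 4*w + 2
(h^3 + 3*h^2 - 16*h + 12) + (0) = h^3 + 3*h^2 - 16*h + 12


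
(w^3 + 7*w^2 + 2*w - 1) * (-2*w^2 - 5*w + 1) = -2*w^5 - 19*w^4 - 38*w^3 - w^2 + 7*w - 1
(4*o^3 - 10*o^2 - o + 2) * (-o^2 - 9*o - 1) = -4*o^5 - 26*o^4 + 87*o^3 + 17*o^2 - 17*o - 2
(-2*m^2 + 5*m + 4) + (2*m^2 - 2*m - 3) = 3*m + 1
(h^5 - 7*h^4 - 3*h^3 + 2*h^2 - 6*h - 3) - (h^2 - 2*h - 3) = h^5 - 7*h^4 - 3*h^3 + h^2 - 4*h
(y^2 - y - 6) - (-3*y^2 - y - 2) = 4*y^2 - 4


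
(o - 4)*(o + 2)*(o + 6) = o^3 + 4*o^2 - 20*o - 48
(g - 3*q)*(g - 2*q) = g^2 - 5*g*q + 6*q^2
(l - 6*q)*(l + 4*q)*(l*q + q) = l^3*q - 2*l^2*q^2 + l^2*q - 24*l*q^3 - 2*l*q^2 - 24*q^3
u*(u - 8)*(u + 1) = u^3 - 7*u^2 - 8*u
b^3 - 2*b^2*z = b^2*(b - 2*z)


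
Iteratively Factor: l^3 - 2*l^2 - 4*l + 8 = (l - 2)*(l^2 - 4) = (l - 2)^2*(l + 2)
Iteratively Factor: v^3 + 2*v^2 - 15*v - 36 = (v + 3)*(v^2 - v - 12) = (v - 4)*(v + 3)*(v + 3)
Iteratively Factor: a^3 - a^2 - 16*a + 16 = (a + 4)*(a^2 - 5*a + 4) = (a - 1)*(a + 4)*(a - 4)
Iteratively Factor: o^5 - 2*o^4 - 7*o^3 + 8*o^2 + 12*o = (o - 2)*(o^4 - 7*o^2 - 6*o) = (o - 2)*(o + 2)*(o^3 - 2*o^2 - 3*o) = o*(o - 2)*(o + 2)*(o^2 - 2*o - 3) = o*(o - 2)*(o + 1)*(o + 2)*(o - 3)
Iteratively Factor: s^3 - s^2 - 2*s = (s + 1)*(s^2 - 2*s) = s*(s + 1)*(s - 2)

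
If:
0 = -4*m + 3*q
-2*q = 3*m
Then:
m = 0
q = 0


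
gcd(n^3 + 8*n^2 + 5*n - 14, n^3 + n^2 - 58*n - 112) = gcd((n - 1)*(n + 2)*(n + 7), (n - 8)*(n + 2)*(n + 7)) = n^2 + 9*n + 14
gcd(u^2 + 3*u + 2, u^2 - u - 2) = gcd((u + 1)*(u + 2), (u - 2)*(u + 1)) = u + 1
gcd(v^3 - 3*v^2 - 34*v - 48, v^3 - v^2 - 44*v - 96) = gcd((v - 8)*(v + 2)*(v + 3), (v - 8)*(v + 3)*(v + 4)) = v^2 - 5*v - 24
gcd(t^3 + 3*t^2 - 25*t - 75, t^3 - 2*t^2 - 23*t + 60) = t + 5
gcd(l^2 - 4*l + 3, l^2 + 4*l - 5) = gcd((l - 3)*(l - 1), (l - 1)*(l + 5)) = l - 1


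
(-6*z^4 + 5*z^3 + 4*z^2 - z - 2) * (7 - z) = 6*z^5 - 47*z^4 + 31*z^3 + 29*z^2 - 5*z - 14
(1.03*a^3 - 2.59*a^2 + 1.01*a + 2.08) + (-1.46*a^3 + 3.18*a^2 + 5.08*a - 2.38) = -0.43*a^3 + 0.59*a^2 + 6.09*a - 0.3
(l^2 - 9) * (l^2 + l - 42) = l^4 + l^3 - 51*l^2 - 9*l + 378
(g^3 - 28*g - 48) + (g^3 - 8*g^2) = 2*g^3 - 8*g^2 - 28*g - 48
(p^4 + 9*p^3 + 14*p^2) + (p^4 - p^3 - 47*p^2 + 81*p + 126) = 2*p^4 + 8*p^3 - 33*p^2 + 81*p + 126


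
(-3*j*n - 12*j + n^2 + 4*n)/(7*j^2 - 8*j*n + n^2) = (-3*j*n - 12*j + n^2 + 4*n)/(7*j^2 - 8*j*n + n^2)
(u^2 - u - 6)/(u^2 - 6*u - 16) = (u - 3)/(u - 8)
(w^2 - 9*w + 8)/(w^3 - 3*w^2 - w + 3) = (w - 8)/(w^2 - 2*w - 3)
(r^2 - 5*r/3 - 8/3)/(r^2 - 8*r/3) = (r + 1)/r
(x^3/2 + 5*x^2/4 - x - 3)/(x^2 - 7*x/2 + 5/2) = (2*x^3 + 5*x^2 - 4*x - 12)/(2*(2*x^2 - 7*x + 5))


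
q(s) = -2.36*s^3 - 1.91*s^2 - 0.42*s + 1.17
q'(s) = -7.08*s^2 - 3.82*s - 0.42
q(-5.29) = 299.31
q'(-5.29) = -178.34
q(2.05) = -28.05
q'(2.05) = -38.00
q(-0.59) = 1.24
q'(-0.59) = -0.63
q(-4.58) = 189.76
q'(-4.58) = -131.44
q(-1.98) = 12.83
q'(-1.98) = -20.61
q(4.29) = -222.11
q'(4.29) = -147.11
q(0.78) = -1.44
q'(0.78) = -7.71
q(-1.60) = 6.62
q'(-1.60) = -12.43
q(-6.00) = 444.69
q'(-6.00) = -232.38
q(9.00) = -1877.76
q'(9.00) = -608.28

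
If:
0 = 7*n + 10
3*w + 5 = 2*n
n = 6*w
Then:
No Solution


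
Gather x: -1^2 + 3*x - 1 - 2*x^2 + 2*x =-2*x^2 + 5*x - 2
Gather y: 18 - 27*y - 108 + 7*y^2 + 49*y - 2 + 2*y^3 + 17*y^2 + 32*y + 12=2*y^3 + 24*y^2 + 54*y - 80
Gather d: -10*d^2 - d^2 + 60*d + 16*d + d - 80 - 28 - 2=-11*d^2 + 77*d - 110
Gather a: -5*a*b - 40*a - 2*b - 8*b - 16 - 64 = a*(-5*b - 40) - 10*b - 80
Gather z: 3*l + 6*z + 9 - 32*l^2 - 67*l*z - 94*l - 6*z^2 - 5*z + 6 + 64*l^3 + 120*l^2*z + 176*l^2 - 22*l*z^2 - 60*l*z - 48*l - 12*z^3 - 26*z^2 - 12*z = 64*l^3 + 144*l^2 - 139*l - 12*z^3 + z^2*(-22*l - 32) + z*(120*l^2 - 127*l - 11) + 15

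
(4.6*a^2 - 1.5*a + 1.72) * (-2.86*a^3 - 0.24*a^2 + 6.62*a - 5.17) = -13.156*a^5 + 3.186*a^4 + 25.8928*a^3 - 34.1248*a^2 + 19.1414*a - 8.8924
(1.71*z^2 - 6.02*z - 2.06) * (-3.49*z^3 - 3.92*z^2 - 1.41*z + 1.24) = -5.9679*z^5 + 14.3066*z^4 + 28.3767*z^3 + 18.6838*z^2 - 4.5602*z - 2.5544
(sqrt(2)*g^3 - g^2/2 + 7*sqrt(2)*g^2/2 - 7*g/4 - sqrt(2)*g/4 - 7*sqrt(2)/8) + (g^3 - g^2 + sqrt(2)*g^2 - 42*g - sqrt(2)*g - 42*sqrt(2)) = g^3 + sqrt(2)*g^3 - 3*g^2/2 + 9*sqrt(2)*g^2/2 - 175*g/4 - 5*sqrt(2)*g/4 - 343*sqrt(2)/8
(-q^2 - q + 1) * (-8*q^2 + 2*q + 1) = 8*q^4 + 6*q^3 - 11*q^2 + q + 1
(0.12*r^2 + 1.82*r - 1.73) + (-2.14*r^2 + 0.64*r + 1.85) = -2.02*r^2 + 2.46*r + 0.12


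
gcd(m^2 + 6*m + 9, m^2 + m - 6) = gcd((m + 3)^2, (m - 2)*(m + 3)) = m + 3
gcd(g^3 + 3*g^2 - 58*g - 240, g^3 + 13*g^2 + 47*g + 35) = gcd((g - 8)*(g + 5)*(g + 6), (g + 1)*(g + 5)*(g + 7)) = g + 5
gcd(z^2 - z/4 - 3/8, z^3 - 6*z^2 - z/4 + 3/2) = z + 1/2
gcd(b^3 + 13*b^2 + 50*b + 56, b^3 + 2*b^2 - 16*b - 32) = b^2 + 6*b + 8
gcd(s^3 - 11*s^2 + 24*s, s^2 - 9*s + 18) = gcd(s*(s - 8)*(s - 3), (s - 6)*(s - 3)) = s - 3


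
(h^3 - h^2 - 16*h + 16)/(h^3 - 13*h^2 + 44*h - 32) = (h + 4)/(h - 8)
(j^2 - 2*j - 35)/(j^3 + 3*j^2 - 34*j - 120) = (j - 7)/(j^2 - 2*j - 24)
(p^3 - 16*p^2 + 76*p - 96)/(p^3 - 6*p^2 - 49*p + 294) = (p^2 - 10*p + 16)/(p^2 - 49)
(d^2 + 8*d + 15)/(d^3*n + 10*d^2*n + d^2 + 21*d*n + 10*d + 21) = (d + 5)/(d^2*n + 7*d*n + d + 7)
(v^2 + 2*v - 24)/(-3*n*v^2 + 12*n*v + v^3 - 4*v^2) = (v + 6)/(v*(-3*n + v))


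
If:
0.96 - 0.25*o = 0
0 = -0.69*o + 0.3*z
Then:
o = 3.84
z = 8.83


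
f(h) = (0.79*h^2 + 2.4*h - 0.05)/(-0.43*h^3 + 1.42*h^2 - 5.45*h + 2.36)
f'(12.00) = 0.03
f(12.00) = -0.24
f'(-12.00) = 0.00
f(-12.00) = 0.08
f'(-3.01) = -0.06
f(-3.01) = -0.00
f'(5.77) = 0.13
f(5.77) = -0.62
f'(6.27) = 0.11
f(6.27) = -0.56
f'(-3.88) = -0.03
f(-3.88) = 0.04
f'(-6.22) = -0.01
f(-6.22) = 0.08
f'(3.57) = 0.20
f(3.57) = -1.00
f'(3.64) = 0.20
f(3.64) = -0.99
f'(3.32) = 0.20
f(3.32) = -1.05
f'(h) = (1.58*h + 2.4)/(-0.43*h^3 + 1.42*h^2 - 5.45*h + 2.36) + (0.79*h^2 + 2.4*h - 0.05)*(1.29*h^2 - 2.84*h + 5.45)/(-0.43*h^3 + 1.42*h^2 - 5.45*h + 2.36)^2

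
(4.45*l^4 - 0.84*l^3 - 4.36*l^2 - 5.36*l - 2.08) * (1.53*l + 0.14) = 6.8085*l^5 - 0.6622*l^4 - 6.7884*l^3 - 8.8112*l^2 - 3.9328*l - 0.2912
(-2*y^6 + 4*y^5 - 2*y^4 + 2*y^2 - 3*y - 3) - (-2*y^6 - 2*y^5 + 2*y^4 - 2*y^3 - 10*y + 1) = 6*y^5 - 4*y^4 + 2*y^3 + 2*y^2 + 7*y - 4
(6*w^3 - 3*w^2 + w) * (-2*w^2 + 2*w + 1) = -12*w^5 + 18*w^4 - 2*w^3 - w^2 + w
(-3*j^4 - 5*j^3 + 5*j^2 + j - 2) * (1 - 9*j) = 27*j^5 + 42*j^4 - 50*j^3 - 4*j^2 + 19*j - 2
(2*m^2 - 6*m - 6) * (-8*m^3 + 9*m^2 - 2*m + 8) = -16*m^5 + 66*m^4 - 10*m^3 - 26*m^2 - 36*m - 48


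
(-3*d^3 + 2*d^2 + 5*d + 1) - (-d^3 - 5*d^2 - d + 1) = -2*d^3 + 7*d^2 + 6*d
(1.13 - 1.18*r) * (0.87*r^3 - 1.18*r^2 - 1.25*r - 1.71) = -1.0266*r^4 + 2.3755*r^3 + 0.1416*r^2 + 0.6053*r - 1.9323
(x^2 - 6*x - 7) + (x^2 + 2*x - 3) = 2*x^2 - 4*x - 10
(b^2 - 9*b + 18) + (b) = b^2 - 8*b + 18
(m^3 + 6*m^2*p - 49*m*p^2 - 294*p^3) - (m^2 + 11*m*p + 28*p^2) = m^3 + 6*m^2*p - m^2 - 49*m*p^2 - 11*m*p - 294*p^3 - 28*p^2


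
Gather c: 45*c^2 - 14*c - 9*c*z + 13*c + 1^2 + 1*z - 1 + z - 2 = 45*c^2 + c*(-9*z - 1) + 2*z - 2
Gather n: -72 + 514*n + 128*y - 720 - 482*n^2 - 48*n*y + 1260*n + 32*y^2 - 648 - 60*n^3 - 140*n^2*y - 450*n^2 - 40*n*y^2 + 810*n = -60*n^3 + n^2*(-140*y - 932) + n*(-40*y^2 - 48*y + 2584) + 32*y^2 + 128*y - 1440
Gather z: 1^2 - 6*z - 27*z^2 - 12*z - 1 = -27*z^2 - 18*z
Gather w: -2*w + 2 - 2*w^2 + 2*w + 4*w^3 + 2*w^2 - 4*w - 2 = 4*w^3 - 4*w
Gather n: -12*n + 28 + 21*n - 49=9*n - 21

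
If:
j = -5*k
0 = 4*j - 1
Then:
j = 1/4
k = -1/20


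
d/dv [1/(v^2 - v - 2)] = (1 - 2*v)/(-v^2 + v + 2)^2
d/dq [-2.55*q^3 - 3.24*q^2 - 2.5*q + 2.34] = -7.65*q^2 - 6.48*q - 2.5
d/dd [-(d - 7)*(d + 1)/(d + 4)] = (-d^2 - 8*d + 17)/(d^2 + 8*d + 16)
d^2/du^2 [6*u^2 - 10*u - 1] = 12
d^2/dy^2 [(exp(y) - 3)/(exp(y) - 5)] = 2*(exp(y) + 5)*exp(y)/(exp(3*y) - 15*exp(2*y) + 75*exp(y) - 125)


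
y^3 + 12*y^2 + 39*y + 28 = (y + 1)*(y + 4)*(y + 7)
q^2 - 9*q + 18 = (q - 6)*(q - 3)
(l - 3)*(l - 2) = l^2 - 5*l + 6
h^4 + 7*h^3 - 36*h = h*(h - 2)*(h + 3)*(h + 6)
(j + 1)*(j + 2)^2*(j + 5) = j^4 + 10*j^3 + 33*j^2 + 44*j + 20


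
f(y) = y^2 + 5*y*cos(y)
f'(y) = -5*y*sin(y) + 2*y + 5*cos(y)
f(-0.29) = -1.31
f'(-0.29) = 3.80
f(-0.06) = -0.30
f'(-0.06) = 4.85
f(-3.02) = 24.11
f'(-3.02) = -12.83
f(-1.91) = 6.83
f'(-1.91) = -14.49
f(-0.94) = -1.89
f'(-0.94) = -2.73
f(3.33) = -5.27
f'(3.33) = 4.87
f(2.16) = -1.34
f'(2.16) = -7.44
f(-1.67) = 3.62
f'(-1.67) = -12.14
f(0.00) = 0.00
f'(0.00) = 5.00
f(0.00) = 0.00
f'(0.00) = 5.00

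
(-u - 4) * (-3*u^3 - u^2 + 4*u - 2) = 3*u^4 + 13*u^3 - 14*u + 8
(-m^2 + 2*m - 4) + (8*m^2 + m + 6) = 7*m^2 + 3*m + 2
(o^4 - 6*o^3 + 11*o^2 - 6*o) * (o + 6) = o^5 - 25*o^3 + 60*o^2 - 36*o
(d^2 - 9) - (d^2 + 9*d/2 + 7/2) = -9*d/2 - 25/2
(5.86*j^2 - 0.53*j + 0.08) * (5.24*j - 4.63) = 30.7064*j^3 - 29.909*j^2 + 2.8731*j - 0.3704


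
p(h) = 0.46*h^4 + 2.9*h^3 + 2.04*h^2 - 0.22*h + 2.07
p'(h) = 1.84*h^3 + 8.7*h^2 + 4.08*h - 0.22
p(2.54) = 81.34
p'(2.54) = 96.42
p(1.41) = 15.76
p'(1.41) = 27.99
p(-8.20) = 621.84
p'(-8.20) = -463.21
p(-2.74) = -15.74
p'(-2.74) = 16.07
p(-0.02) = 2.08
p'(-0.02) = -0.30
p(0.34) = 2.35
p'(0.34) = 2.25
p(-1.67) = -1.80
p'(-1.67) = 8.66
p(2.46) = 73.89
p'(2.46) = 89.86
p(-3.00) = -19.95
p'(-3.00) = 16.16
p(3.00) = 135.33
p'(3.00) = 140.00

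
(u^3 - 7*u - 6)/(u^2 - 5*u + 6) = (u^2 + 3*u + 2)/(u - 2)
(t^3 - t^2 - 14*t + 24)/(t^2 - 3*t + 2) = (t^2 + t - 12)/(t - 1)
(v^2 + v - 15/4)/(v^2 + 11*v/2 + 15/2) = (v - 3/2)/(v + 3)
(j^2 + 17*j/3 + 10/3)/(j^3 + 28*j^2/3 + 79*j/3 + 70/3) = (3*j + 2)/(3*j^2 + 13*j + 14)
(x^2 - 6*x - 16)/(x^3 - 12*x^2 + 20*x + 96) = 1/(x - 6)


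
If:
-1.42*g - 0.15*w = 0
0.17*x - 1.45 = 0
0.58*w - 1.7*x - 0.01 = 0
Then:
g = -2.64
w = 25.02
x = 8.53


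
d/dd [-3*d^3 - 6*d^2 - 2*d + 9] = -9*d^2 - 12*d - 2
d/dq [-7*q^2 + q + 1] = 1 - 14*q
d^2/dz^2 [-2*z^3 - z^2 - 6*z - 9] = -12*z - 2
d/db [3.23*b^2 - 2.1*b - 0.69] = 6.46*b - 2.1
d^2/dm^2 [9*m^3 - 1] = 54*m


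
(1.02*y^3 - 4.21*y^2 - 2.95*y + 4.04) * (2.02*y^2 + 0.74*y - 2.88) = 2.0604*y^5 - 7.7494*y^4 - 12.012*y^3 + 18.1026*y^2 + 11.4856*y - 11.6352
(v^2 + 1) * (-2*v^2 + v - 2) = -2*v^4 + v^3 - 4*v^2 + v - 2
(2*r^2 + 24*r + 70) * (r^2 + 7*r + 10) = 2*r^4 + 38*r^3 + 258*r^2 + 730*r + 700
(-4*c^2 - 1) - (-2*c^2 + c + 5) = -2*c^2 - c - 6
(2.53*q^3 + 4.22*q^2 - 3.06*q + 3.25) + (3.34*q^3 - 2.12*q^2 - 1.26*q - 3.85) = 5.87*q^3 + 2.1*q^2 - 4.32*q - 0.6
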